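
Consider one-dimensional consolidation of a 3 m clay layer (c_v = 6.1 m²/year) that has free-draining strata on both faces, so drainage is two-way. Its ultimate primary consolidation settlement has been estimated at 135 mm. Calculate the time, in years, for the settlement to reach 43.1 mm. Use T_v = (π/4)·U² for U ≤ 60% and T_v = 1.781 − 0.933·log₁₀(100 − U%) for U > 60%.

t ≈ 0.0295 years

Drainage path length: H_d = H/2 = 1.5 m (double drainage).
U = S(t)/S_ult = 43.1/135 = 0.3193.
U ≤ 60%: T_v = (π/4)·U² = (π/4)×0.31926² = 0.080053.
t = T_v·H_d²/c_v = 0.080053×1.5²/6.1 = 0.02953 years.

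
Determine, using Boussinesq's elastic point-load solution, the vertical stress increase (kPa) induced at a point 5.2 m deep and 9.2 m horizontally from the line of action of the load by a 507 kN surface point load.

Boussinesq vertical stress below a point load on an elastic half-space:
Δσ_z = 3P/(2πz²) · [1 + (r/z)²]^(−5/2)
r/z = 9.2/5.2 = 1.7692; [1+(r/z)²]^(−5/2) = 0.028846.
Δσ_z = 3×507/(2π×5.2²) × 0.028846 = 8.9525 × 0.028846 = 0.2582 kPa

Δσ_z ≈ 0.258 kPa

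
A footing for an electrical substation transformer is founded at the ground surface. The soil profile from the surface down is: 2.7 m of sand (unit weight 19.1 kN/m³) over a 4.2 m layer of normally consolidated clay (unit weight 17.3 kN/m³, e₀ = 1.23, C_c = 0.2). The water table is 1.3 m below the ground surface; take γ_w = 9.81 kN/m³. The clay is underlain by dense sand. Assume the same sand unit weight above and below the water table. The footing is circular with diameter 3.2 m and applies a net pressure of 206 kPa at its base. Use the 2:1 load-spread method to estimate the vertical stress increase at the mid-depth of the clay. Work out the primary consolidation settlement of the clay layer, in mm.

Mid-depth of clay below the ground surface: z = 2.7 + 4.2/2 = 4.8 m.
Total vertical stress at mid-clay: σ_v = 19.1×2.7 + 17.3×2.1 = 87.9 kPa.
Pore pressure: u = 9.81×(4.8 − 1.3) = 34.335 kPa.
Initial effective stress: σ'_0 = σ_v − u = 87.9 − 34.335 = 53.565 kPa.
Stress increase at mid-clay by the 2:1 spreading method:
Δσ ≈ qD²/(D+z)² = 206×3.2²/(3.2+4.8)² = 32.96 kPa
Final effective stress: σ'_f = σ'_0 + Δσ = 53.565 + 32.96 = 86.525 kPa.
Normally consolidated clay, so the full stress increment lies on the virgin compression line:
S_c = C_c·H/(1+e₀)·log₁₀(σ'_f/σ'_0) = 0.2×4.2/(1+1.23)×log₁₀(86.525/53.565)
    = 0.37668 × 0.20826 = 0.07845 m

S_c ≈ 78.4 mm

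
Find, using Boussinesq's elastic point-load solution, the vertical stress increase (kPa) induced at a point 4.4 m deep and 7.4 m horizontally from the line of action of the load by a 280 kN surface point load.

Δσ_z ≈ 0.241 kPa

Boussinesq vertical stress below a point load on an elastic half-space:
Δσ_z = 3P/(2πz²) · [1 + (r/z)²]^(−5/2)
r/z = 7.4/4.4 = 1.6818; [1+(r/z)²]^(−5/2) = 0.034868.
Δσ_z = 3×280/(2π×4.4²) × 0.034868 = 6.9055 × 0.034868 = 0.2408 kPa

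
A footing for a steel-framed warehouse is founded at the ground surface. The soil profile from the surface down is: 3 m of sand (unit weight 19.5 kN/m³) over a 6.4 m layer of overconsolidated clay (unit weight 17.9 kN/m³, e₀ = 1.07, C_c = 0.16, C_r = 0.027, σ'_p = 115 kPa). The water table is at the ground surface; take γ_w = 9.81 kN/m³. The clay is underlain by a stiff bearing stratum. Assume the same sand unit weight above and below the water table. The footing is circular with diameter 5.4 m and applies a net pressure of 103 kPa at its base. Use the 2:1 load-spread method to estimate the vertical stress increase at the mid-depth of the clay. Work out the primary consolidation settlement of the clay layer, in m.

S_c ≈ 0.0124 m

Mid-depth of clay below the ground surface: z = 3 + 6.4/2 = 6.2 m.
Total vertical stress at mid-clay: σ_v = 19.5×3 + 17.9×3.2 = 115.78 kPa.
Pore pressure: u = 9.81×(6.2 − 0) = 60.822 kPa.
Initial effective stress: σ'_0 = σ_v − u = 115.78 − 60.822 = 54.958 kPa.
Stress increase at mid-clay by the 2:1 spreading method:
Δσ ≈ qD²/(D+z)² = 103×5.4²/(5.4+6.2)² = 22.321 kPa
Final effective stress: σ'_f = 54.958 + 22.321 = 77.279 kPa.
σ'_f = 77.279 ≤ σ'_p = 115 kPa, so the clay remains overconsolidated and only the recompression index applies:
S_c = C_r·H/(1+e₀)·log₁₀(σ'_f/σ'_0) = 0.027×6.4/2.07×log₁₀(77.279/54.958)
    = 0.083479 × 0.14803 = 0.01236 m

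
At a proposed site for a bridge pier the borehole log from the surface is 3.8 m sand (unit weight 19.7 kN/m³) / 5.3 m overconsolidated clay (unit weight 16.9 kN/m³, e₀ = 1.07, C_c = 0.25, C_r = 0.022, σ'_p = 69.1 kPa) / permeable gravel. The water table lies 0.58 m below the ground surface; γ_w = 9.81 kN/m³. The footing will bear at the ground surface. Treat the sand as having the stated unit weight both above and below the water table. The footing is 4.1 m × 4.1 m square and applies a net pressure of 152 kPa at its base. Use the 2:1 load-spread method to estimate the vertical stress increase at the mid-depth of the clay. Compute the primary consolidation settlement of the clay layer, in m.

Mid-depth of clay below the ground surface: z = 3.8 + 5.3/2 = 6.45 m.
Total vertical stress at mid-clay: σ_v = 19.7×3.8 + 16.9×2.65 = 119.64 kPa.
Pore pressure: u = 9.81×(6.45 − 0.58) = 57.585 kPa.
Initial effective stress: σ'_0 = σ_v − u = 119.64 − 57.585 = 62.055 kPa.
Stress increase at mid-clay by the 2:1 spreading method:
Δσ = qBL/((B+z)(L+z)) = 152×4.1×4.1/((4.1+6.45)(4.1+6.45)) = 22.957 kPa
Final effective stress: σ'_f = 62.055 + 22.957 = 85.012 kPa.
σ'_f = 85.012 > σ'_p = 69.1 kPa, so the stress path crosses the preconsolidation pressure — recompression up to σ'_p, then virgin compression beyond:
S_c = H/(1+e₀)·[C_r·log₁₀(σ'_p/σ'_0) + C_c·log₁₀(σ'_f/σ'_p)]
    = 5.3/2.07 × [0.022×log₁₀(69.1/62.055) + 0.25×log₁₀(85.012/69.1)]
    = 2.5604 × [0.0010274 + 0.022501] = 0.06024 m

S_c ≈ 0.0602 m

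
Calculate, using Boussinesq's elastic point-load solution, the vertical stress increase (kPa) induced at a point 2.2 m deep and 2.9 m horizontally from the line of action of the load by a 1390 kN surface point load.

Boussinesq vertical stress below a point load on an elastic half-space:
Δσ_z = 3P/(2πz²) · [1 + (r/z)²]^(−5/2)
r/z = 2.9/2.2 = 1.3182; [1+(r/z)²]^(−5/2) = 0.080644.
Δσ_z = 3×1390/(2π×2.2²) × 0.080644 = 137.12 × 0.080644 = 11.06 kPa

Δσ_z ≈ 11.1 kPa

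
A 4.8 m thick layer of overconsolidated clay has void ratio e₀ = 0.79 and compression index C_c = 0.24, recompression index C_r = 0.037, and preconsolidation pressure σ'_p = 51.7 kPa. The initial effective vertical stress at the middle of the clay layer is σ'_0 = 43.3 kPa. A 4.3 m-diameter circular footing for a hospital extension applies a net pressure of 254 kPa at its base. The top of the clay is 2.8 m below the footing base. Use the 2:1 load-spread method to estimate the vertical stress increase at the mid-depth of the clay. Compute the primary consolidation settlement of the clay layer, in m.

S_c ≈ 0.179 m

Mid-depth of clay below the footing base: z = 2.8 + 4.8/2 = 5.2 m.
Stress increase at mid-clay by the 2:1 spreading method:
Δσ ≈ qD²/(D+z)² = 254×4.3²/(4.3+5.2)² = 52.038 kPa
Final effective stress: σ'_f = 43.3 + 52.038 = 95.338 kPa.
σ'_f = 95.338 > σ'_p = 51.7 kPa, so the stress path crosses the preconsolidation pressure — recompression up to σ'_p, then virgin compression beyond:
S_c = H/(1+e₀)·[C_r·log₁₀(σ'_p/σ'_0) + C_c·log₁₀(σ'_f/σ'_p)]
    = 4.8/1.79 × [0.037×log₁₀(51.7/43.3) + 0.24×log₁₀(95.338/51.7)]
    = 2.6816 × [0.0028491 + 0.063786] = 0.1787 m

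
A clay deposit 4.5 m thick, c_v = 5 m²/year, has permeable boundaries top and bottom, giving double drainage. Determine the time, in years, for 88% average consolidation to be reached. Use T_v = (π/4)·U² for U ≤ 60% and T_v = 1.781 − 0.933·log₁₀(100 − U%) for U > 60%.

t ≈ 0.784 years

Drainage path length: H_d = H/2 = 2.25 m (double drainage).
U > 60%: T_v = 1.781 − 0.933·log₁₀(100 − 88) = 0.77412.
t = T_v·H_d²/c_v = 0.77412×2.25²/5 = 0.7838 years.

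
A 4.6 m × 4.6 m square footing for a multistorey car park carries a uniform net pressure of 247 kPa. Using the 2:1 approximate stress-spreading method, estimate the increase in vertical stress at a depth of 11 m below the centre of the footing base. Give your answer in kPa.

Δσ_z ≈ 21.5 kPa

By the 2:1 method the load spreads at 1 horizontal : 2 vertical, so at depth z the loaded area has grown by z in each plan dimension:
Δσ = qBL/((B+z)(L+z)) = 247×4.6×4.6/((4.6+11)(4.6+11)) = 21.476 kPa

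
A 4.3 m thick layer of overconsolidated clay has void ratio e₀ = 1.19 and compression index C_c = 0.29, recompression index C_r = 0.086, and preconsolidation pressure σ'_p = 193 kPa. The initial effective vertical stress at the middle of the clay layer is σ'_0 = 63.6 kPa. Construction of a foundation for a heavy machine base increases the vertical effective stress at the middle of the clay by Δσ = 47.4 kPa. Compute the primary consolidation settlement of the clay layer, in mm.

Final effective stress: σ'_f = 63.6 + 47.4 = 111 kPa.
σ'_f = 111 ≤ σ'_p = 193 kPa, so the clay remains overconsolidated and only the recompression index applies:
S_c = C_r·H/(1+e₀)·log₁₀(σ'_f/σ'_0) = 0.086×4.3/2.19×log₁₀(111/63.6)
    = 0.16886 × 0.24187 = 0.04084 m

S_c ≈ 40.8 mm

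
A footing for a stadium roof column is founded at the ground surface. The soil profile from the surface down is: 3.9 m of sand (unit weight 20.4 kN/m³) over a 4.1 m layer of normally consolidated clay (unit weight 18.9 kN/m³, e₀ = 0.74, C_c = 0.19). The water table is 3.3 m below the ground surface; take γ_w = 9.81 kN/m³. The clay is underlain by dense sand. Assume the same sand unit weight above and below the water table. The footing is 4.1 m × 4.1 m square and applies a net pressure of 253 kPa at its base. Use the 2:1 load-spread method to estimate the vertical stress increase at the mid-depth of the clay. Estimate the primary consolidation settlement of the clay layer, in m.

S_c ≈ 0.0731 m

Mid-depth of clay below the ground surface: z = 3.9 + 4.1/2 = 5.95 m.
Total vertical stress at mid-clay: σ_v = 20.4×3.9 + 18.9×2.05 = 118.3 kPa.
Pore pressure: u = 9.81×(5.95 − 3.3) = 25.997 kPa.
Initial effective stress: σ'_0 = σ_v − u = 118.3 − 25.997 = 92.303 kPa.
Stress increase at mid-clay by the 2:1 spreading method:
Δσ = qBL/((B+z)(L+z)) = 253×4.1×4.1/((4.1+5.95)(4.1+5.95)) = 42.107 kPa
Final effective stress: σ'_f = σ'_0 + Δσ = 92.303 + 42.107 = 134.41 kPa.
Normally consolidated clay, so the full stress increment lies on the virgin compression line:
S_c = C_c·H/(1+e₀)·log₁₀(σ'_f/σ'_0) = 0.19×4.1/(1+0.74)×log₁₀(134.41/92.303)
    = 0.4477 × 0.16322 = 0.07307 m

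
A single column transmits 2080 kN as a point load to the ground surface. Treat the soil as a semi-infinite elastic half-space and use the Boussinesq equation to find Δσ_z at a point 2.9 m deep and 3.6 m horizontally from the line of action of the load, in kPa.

Δσ_z ≈ 11.5 kPa

Boussinesq vertical stress below a point load on an elastic half-space:
Δσ_z = 3P/(2πz²) · [1 + (r/z)²]^(−5/2)
r/z = 3.6/2.9 = 1.2414; [1+(r/z)²]^(−5/2) = 0.097158.
Δσ_z = 3×2080/(2π×2.9²) × 0.097158 = 118.09 × 0.097158 = 11.47 kPa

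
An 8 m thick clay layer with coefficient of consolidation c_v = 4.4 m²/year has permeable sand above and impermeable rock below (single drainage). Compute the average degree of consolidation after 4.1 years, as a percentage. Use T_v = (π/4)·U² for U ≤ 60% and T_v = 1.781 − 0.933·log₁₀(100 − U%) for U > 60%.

U ≈ 59.9 %

Drainage path length: H_d = H = 8 m (single drainage).
T_v = c_v·t/H_d² = 4.4×4.1/8² = 0.28187.
T_v = 0.28187 corresponds to the U ≤ 60% branch:
U = √(4T_v/π) = 0.5991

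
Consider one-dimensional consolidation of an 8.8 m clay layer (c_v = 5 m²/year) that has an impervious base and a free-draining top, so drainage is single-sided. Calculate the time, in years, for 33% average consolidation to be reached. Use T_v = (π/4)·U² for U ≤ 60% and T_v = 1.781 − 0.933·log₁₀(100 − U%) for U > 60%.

Drainage path length: H_d = H = 8.8 m (single drainage).
U ≤ 60%: T_v = (π/4)·U² = (π/4)×0.33² = 0.08553.
t = T_v·H_d²/c_v = 0.08553×8.8²/5 = 1.325 years.

t ≈ 1.32 years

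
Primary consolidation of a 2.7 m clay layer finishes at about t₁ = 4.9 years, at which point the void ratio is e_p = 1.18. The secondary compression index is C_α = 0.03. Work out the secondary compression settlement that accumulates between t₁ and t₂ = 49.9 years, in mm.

S_s ≈ 37.4 mm

Secondary compression: S_s = C_α·H/(1+e_p)·log₁₀(t₂/t₁)
S_s = 0.03×2.7/(1+1.18)×log₁₀(49.9/4.9)
    = 0.03716 × 1.008 = 0.03745 m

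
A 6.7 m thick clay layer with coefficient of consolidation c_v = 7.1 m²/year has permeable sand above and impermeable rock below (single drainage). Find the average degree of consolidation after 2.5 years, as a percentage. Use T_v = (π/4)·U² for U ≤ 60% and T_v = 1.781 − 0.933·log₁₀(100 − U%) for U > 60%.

Drainage path length: H_d = H = 6.7 m (single drainage).
T_v = c_v·t/H_d² = 7.1×2.5/6.7² = 0.39541.
T_v = 0.39541 corresponds to the U > 60% branch:
U = 1 − 10^((1.781 − T_v)/0.933)/100 = 0.6944

U ≈ 69.4 %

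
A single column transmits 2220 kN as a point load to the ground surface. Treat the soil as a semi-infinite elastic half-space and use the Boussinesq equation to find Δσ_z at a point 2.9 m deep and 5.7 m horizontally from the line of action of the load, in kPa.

Δσ_z ≈ 2.42 kPa

Boussinesq vertical stress below a point load on an elastic half-space:
Δσ_z = 3P/(2πz²) · [1 + (r/z)²]^(−5/2)
r/z = 5.7/2.9 = 1.9655; [1+(r/z)²]^(−5/2) = 0.019173.
Δσ_z = 3×2220/(2π×2.9²) × 0.019173 = 126.04 × 0.019173 = 2.417 kPa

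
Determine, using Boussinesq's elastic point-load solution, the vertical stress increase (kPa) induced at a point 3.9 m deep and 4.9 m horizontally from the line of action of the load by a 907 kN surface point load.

Δσ_z ≈ 2.67 kPa

Boussinesq vertical stress below a point load on an elastic half-space:
Δσ_z = 3P/(2πz²) · [1 + (r/z)²]^(−5/2)
r/z = 4.9/3.9 = 1.2564; [1+(r/z)²]^(−5/2) = 0.09366.
Δσ_z = 3×907/(2π×3.9²) × 0.09366 = 28.472 × 0.09366 = 2.667 kPa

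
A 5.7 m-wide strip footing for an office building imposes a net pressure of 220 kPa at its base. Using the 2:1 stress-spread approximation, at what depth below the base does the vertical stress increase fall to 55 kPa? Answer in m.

2:1 spreading — at depth z the loaded area has grown by z in each plan dimension:
qB/(B+z) = Δσ_z ⇒ z = qB/Δσ_z − B = 220×5.7/55 − 5.7 = 17.1 m

z ≈ 17.1 m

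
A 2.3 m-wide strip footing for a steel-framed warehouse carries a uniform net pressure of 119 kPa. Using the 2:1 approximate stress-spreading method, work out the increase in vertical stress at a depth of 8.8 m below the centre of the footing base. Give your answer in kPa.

By the 2:1 method the load spreads at 1 horizontal : 2 vertical, so at depth z the loaded area has grown by z in each plan dimension:
Δσ = qB/(B+z) = 119×2.3/(2.3+8.8) = 24.658 kPa

Δσ_z ≈ 24.7 kPa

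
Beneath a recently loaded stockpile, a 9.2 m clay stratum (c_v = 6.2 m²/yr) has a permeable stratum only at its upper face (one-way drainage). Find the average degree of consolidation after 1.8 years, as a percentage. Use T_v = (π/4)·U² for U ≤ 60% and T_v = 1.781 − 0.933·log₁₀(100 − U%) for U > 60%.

Drainage path length: H_d = H = 9.2 m (single drainage).
T_v = c_v·t/H_d² = 6.2×1.8/9.2² = 0.13185.
T_v = 0.13185 corresponds to the U ≤ 60% branch:
U = √(4T_v/π) = 0.4097

U ≈ 41 %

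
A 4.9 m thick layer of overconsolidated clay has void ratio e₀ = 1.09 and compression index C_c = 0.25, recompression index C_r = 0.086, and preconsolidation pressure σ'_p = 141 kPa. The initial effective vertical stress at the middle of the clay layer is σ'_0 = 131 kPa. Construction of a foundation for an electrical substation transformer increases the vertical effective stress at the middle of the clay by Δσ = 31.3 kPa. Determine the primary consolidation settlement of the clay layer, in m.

S_c ≈ 0.0423 m

Final effective stress: σ'_f = 131 + 31.3 = 162.3 kPa.
σ'_f = 162.3 > σ'_p = 141 kPa, so the stress path crosses the preconsolidation pressure — recompression up to σ'_p, then virgin compression beyond:
S_c = H/(1+e₀)·[C_r·log₁₀(σ'_p/σ'_0) + C_c·log₁₀(σ'_f/σ'_p)]
    = 4.9/2.09 × [0.086×log₁₀(141/131) + 0.25×log₁₀(162.3/141)]
    = 2.3445 × [0.0027475 + 0.015275] = 0.04225 m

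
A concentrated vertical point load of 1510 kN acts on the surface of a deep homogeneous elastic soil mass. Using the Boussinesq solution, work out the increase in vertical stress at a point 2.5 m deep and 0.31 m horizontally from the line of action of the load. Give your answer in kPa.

Δσ_z ≈ 111 kPa

Boussinesq vertical stress below a point load on an elastic half-space:
Δσ_z = 3P/(2πz²) · [1 + (r/z)²]^(−5/2)
r/z = 0.31/2.5 = 0.124; [1+(r/z)²]^(−5/2) = 0.96257.
Δσ_z = 3×1510/(2π×2.5²) × 0.96257 = 115.36 × 0.96257 = 111 kPa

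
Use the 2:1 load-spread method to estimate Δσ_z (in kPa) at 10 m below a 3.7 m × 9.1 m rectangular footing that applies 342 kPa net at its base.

By the 2:1 method the load spreads at 1 horizontal : 2 vertical, so at depth z the loaded area has grown by z in each plan dimension:
Δσ = qBL/((B+z)(L+z)) = 342×3.7×9.1/((3.7+10)(9.1+10)) = 44.006 kPa

Δσ_z ≈ 44 kPa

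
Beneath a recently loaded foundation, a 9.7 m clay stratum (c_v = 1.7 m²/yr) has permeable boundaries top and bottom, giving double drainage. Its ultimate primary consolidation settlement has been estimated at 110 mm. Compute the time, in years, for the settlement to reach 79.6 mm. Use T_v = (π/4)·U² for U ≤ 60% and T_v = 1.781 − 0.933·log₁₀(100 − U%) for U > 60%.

t ≈ 6.03 years

Drainage path length: H_d = H/2 = 4.85 m (double drainage).
U = S(t)/S_ult = 79.6/110 = 0.7236.
U > 60%: T_v = 1.781 − 0.933·log₁₀(100 − 72.364) = 0.4361.
t = T_v·H_d²/c_v = 0.4361×4.85²/1.7 = 6.034 years.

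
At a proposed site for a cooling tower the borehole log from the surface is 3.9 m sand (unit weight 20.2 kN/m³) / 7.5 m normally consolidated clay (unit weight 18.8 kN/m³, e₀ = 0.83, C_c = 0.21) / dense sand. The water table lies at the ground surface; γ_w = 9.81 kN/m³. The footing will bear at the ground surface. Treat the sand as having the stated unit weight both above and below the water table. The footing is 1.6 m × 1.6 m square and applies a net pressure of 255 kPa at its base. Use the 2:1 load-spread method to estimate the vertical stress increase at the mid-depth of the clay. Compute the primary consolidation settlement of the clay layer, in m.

Mid-depth of clay below the ground surface: z = 3.9 + 7.5/2 = 7.65 m.
Total vertical stress at mid-clay: σ_v = 20.2×3.9 + 18.8×3.75 = 149.28 kPa.
Pore pressure: u = 9.81×(7.65 − 0) = 75.047 kPa.
Initial effective stress: σ'_0 = σ_v − u = 149.28 − 75.047 = 74.233 kPa.
Stress increase at mid-clay by the 2:1 spreading method:
Δσ = qBL/((B+z)(L+z)) = 255×1.6×1.6/((1.6+7.65)(1.6+7.65)) = 7.6295 kPa
Final effective stress: σ'_f = σ'_0 + Δσ = 74.233 + 7.6295 = 81.863 kPa.
Normally consolidated clay, so the full stress increment lies on the virgin compression line:
S_c = C_c·H/(1+e₀)·log₁₀(σ'_f/σ'_0) = 0.21×7.5/(1+0.83)×log₁₀(81.863/74.233)
    = 0.86066 × 0.042491 = 0.03657 m

S_c ≈ 0.0366 m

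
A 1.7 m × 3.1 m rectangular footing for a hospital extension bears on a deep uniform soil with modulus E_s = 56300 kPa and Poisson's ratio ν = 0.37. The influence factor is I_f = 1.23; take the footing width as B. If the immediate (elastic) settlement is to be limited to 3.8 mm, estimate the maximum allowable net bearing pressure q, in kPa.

q ≈ 119 kPa

S_e = q·B·(1−ν²)/E_s · I_f  ⇒  q = S_e·E_s / (B·(1−ν²)·I_f).
q = 0.0038 × 56300 / (1.7 × 0.8631 × 1.23) = 118.5 kPa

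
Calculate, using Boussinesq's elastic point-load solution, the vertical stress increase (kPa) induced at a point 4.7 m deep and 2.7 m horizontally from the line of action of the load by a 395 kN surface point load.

Boussinesq vertical stress below a point load on an elastic half-space:
Δσ_z = 3P/(2πz²) · [1 + (r/z)²]^(−5/2)
r/z = 2.7/4.7 = 0.57447; [1+(r/z)²]^(−5/2) = 0.49018.
Δσ_z = 3×395/(2π×4.7²) × 0.49018 = 8.5377 × 0.49018 = 4.185 kPa

Δσ_z ≈ 4.19 kPa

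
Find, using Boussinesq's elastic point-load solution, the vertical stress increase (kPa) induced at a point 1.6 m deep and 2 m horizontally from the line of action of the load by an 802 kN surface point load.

Boussinesq vertical stress below a point load on an elastic half-space:
Δσ_z = 3P/(2πz²) · [1 + (r/z)²]^(−5/2)
r/z = 2/1.6 = 1.25; [1+(r/z)²]^(−5/2) = 0.095135.
Δσ_z = 3×802/(2π×1.6²) × 0.095135 = 149.58 × 0.095135 = 14.23 kPa

Δσ_z ≈ 14.2 kPa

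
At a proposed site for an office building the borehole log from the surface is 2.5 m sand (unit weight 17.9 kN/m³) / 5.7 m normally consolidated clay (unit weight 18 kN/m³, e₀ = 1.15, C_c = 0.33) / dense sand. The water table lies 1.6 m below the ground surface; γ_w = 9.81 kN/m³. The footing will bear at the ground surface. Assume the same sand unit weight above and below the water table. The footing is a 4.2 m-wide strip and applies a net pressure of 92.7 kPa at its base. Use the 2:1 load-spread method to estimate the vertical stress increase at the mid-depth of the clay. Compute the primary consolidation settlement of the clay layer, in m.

Mid-depth of clay below the ground surface: z = 2.5 + 5.7/2 = 5.35 m.
Total vertical stress at mid-clay: σ_v = 17.9×2.5 + 18×2.85 = 96.05 kPa.
Pore pressure: u = 9.81×(5.35 − 1.6) = 36.788 kPa.
Initial effective stress: σ'_0 = σ_v − u = 96.05 − 36.788 = 59.262 kPa.
Stress increase at mid-clay by the 2:1 spreading method:
Δσ = qB/(B+z) = 92.7×4.2/(4.2+5.35) = 40.769 kPa
Final effective stress: σ'_f = σ'_0 + Δσ = 59.262 + 40.769 = 100.03 kPa.
Normally consolidated clay, so the full stress increment lies on the virgin compression line:
S_c = C_c·H/(1+e₀)·log₁₀(σ'_f/σ'_0) = 0.33×5.7/(1+1.15)×log₁₀(100.03/59.262)
    = 0.87488 × 0.22735 = 0.1989 m

S_c ≈ 0.199 m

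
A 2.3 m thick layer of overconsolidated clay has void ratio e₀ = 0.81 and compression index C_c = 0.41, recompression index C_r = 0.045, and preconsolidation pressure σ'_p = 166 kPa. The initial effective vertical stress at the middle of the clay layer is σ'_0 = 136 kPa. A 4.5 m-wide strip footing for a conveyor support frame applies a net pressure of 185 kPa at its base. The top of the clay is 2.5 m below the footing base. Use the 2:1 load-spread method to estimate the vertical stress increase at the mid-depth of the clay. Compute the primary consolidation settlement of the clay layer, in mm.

Mid-depth of clay below the footing base: z = 2.5 + 2.3/2 = 3.65 m.
Stress increase at mid-clay by the 2:1 spreading method:
Δσ = qB/(B+z) = 185×4.5/(4.5+3.65) = 102.15 kPa
Final effective stress: σ'_f = 136 + 102.15 = 238.15 kPa.
σ'_f = 238.15 > σ'_p = 166 kPa, so the stress path crosses the preconsolidation pressure — recompression up to σ'_p, then virgin compression beyond:
S_c = H/(1+e₀)·[C_r·log₁₀(σ'_p/σ'_0) + C_c·log₁₀(σ'_f/σ'_p)]
    = 2.3/1.81 × [0.045×log₁₀(166/136) + 0.41×log₁₀(238.15/166)]
    = 1.2707 × [0.0038956 + 0.064264] = 0.08661 m

S_c ≈ 86.6 mm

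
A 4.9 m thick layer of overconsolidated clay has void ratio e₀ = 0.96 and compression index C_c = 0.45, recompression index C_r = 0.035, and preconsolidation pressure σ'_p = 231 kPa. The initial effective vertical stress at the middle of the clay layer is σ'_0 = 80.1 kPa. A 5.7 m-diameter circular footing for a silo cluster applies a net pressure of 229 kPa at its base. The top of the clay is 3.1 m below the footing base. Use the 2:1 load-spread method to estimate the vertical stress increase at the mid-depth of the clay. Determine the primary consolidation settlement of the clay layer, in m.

Mid-depth of clay below the footing base: z = 3.1 + 4.9/2 = 5.55 m.
Stress increase at mid-clay by the 2:1 spreading method:
Δσ ≈ qD²/(D+z)² = 229×5.7²/(5.7+5.55)² = 58.787 kPa
Final effective stress: σ'_f = 80.1 + 58.787 = 138.89 kPa.
σ'_f = 138.89 ≤ σ'_p = 231 kPa, so the clay remains overconsolidated and only the recompression index applies:
S_c = C_r·H/(1+e₀)·log₁₀(σ'_f/σ'_0) = 0.035×4.9/1.96×log₁₀(138.89/80.1)
    = 0.0875 × 0.23904 = 0.02092 m

S_c ≈ 0.0209 m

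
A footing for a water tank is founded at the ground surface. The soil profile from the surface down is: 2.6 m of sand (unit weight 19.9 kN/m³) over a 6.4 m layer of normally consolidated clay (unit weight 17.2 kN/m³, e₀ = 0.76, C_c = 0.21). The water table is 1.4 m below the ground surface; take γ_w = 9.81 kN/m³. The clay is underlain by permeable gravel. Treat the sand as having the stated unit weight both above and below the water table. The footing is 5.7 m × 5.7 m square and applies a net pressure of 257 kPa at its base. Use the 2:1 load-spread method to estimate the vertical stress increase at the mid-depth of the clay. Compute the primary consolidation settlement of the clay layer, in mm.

Mid-depth of clay below the ground surface: z = 2.6 + 6.4/2 = 5.8 m.
Total vertical stress at mid-clay: σ_v = 19.9×2.6 + 17.2×3.2 = 106.78 kPa.
Pore pressure: u = 9.81×(5.8 − 1.4) = 43.164 kPa.
Initial effective stress: σ'_0 = σ_v − u = 106.78 − 43.164 = 63.616 kPa.
Stress increase at mid-clay by the 2:1 spreading method:
Δσ = qBL/((B+z)(L+z)) = 257×5.7×5.7/((5.7+5.8)(5.7+5.8)) = 63.137 kPa
Final effective stress: σ'_f = σ'_0 + Δσ = 63.616 + 63.137 = 126.75 kPa.
Normally consolidated clay, so the full stress increment lies on the virgin compression line:
S_c = C_c·H/(1+e₀)·log₁₀(σ'_f/σ'_0) = 0.21×6.4/(1+0.76)×log₁₀(126.75/63.616)
    = 0.76364 × 0.29938 = 0.2286 m

S_c ≈ 229 mm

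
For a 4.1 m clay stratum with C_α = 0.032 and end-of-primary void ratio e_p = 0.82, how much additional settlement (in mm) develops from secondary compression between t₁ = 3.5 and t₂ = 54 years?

S_s ≈ 85.7 mm

Secondary compression: S_s = C_α·H/(1+e_p)·log₁₀(t₂/t₁)
S_s = 0.032×4.1/(1+0.82)×log₁₀(54/3.5)
    = 0.07209 × 1.188 = 0.08566 m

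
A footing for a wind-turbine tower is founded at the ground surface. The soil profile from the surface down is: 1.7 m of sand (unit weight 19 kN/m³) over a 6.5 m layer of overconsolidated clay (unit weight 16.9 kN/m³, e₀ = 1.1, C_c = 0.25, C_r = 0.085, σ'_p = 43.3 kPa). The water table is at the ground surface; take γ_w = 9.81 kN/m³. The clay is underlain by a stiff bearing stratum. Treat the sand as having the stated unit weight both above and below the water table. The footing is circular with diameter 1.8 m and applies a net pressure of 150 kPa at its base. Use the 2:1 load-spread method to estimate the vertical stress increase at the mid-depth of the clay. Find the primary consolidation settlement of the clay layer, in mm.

S_c ≈ 56.8 mm

Mid-depth of clay below the ground surface: z = 1.7 + 6.5/2 = 4.95 m.
Total vertical stress at mid-clay: σ_v = 19×1.7 + 16.9×3.25 = 87.225 kPa.
Pore pressure: u = 9.81×(4.95 − 0) = 48.56 kPa.
Initial effective stress: σ'_0 = σ_v − u = 87.225 − 48.56 = 38.665 kPa.
Stress increase at mid-clay by the 2:1 spreading method:
Δσ ≈ qD²/(D+z)² = 150×1.8²/(1.8+4.95)² = 10.667 kPa
Final effective stress: σ'_f = 38.665 + 10.667 = 49.332 kPa.
σ'_f = 49.332 > σ'_p = 43.3 kPa, so the stress path crosses the preconsolidation pressure — recompression up to σ'_p, then virgin compression beyond:
S_c = H/(1+e₀)·[C_r·log₁₀(σ'_p/σ'_0) + C_c·log₁₀(σ'_f/σ'_p)]
    = 6.5/2.1 × [0.085×log₁₀(43.3/38.665) + 0.25×log₁₀(49.332/43.3)]
    = 3.0952 × [0.0041794 + 0.01416] = 0.05676 m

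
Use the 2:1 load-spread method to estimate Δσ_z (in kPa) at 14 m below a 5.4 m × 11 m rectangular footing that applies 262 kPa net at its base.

By the 2:1 method the load spreads at 1 horizontal : 2 vertical, so at depth z the loaded area has grown by z in each plan dimension:
Δσ = qBL/((B+z)(L+z)) = 262×5.4×11/((5.4+14)(11+14)) = 32.088 kPa

Δσ_z ≈ 32.1 kPa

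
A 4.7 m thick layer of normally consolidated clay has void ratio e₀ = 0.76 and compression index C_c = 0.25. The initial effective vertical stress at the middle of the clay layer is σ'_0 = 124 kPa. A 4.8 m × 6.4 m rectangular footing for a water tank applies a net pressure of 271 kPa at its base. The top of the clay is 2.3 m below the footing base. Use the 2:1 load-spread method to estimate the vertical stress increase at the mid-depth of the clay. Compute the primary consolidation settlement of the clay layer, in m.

Mid-depth of clay below the footing base: z = 2.3 + 4.7/2 = 4.65 m.
Stress increase at mid-clay by the 2:1 spreading method:
Δσ = qBL/((B+z)(L+z)) = 271×4.8×6.4/((4.8+4.65)(6.4+4.65)) = 79.725 kPa
Final effective stress: σ'_f = σ'_0 + Δσ = 124 + 79.725 = 203.72 kPa.
Normally consolidated clay, so the full stress increment lies on the virgin compression line:
S_c = C_c·H/(1+e₀)·log₁₀(σ'_f/σ'_0) = 0.25×4.7/(1+0.76)×log₁₀(203.72/124)
    = 0.66761 × 0.21561 = 0.1439 m

S_c ≈ 0.144 m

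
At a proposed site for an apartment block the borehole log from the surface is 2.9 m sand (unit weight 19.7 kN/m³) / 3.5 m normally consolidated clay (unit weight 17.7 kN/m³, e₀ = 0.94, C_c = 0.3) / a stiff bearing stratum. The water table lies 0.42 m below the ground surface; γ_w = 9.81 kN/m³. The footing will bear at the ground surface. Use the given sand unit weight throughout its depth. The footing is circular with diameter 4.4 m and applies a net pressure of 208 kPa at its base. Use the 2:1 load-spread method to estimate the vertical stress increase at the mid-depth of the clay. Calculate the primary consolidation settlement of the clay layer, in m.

Mid-depth of clay below the ground surface: z = 2.9 + 3.5/2 = 4.65 m.
Total vertical stress at mid-clay: σ_v = 19.7×2.9 + 17.7×1.75 = 88.105 kPa.
Pore pressure: u = 9.81×(4.65 − 0.42) = 41.496 kPa.
Initial effective stress: σ'_0 = σ_v − u = 88.105 − 41.496 = 46.609 kPa.
Stress increase at mid-clay by the 2:1 spreading method:
Δσ ≈ qD²/(D+z)² = 208×4.4²/(4.4+4.65)² = 49.167 kPa
Final effective stress: σ'_f = σ'_0 + Δσ = 46.609 + 49.167 = 95.776 kPa.
Normally consolidated clay, so the full stress increment lies on the virgin compression line:
S_c = C_c·H/(1+e₀)·log₁₀(σ'_f/σ'_0) = 0.3×3.5/(1+0.94)×log₁₀(95.776/46.609)
    = 0.54124 × 0.31279 = 0.1693 m

S_c ≈ 0.169 m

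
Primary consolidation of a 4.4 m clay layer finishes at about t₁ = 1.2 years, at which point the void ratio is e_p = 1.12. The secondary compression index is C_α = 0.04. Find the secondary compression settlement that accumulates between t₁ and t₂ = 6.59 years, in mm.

S_s ≈ 61.4 mm

Secondary compression: S_s = C_α·H/(1+e_p)·log₁₀(t₂/t₁)
S_s = 0.04×4.4/(1+1.12)×log₁₀(6.59/1.2)
    = 0.08302 × 0.7397 = 0.06141 m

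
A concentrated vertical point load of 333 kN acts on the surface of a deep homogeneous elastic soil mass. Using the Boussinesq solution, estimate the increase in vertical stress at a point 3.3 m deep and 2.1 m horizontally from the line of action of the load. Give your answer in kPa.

Boussinesq vertical stress below a point load on an elastic half-space:
Δσ_z = 3P/(2πz²) · [1 + (r/z)²]^(−5/2)
r/z = 2.1/3.3 = 0.63636; [1+(r/z)²]^(−5/2) = 0.42741.
Δσ_z = 3×333/(2π×3.3²) × 0.42741 = 14.6 × 0.42741 = 6.24 kPa

Δσ_z ≈ 6.24 kPa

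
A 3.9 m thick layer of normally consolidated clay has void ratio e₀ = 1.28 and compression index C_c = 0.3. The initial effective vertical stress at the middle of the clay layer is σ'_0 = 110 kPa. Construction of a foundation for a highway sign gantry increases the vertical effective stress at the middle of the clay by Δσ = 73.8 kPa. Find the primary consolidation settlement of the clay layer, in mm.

S_c ≈ 114 mm

Final effective stress: σ'_f = σ'_0 + Δσ = 110 + 73.8 = 183.8 kPa.
Normally consolidated clay, so the full stress increment lies on the virgin compression line:
S_c = C_c·H/(1+e₀)·log₁₀(σ'_f/σ'_0) = 0.3×3.9/(1+1.28)×log₁₀(183.8/110)
    = 0.51316 × 0.22295 = 0.1144 m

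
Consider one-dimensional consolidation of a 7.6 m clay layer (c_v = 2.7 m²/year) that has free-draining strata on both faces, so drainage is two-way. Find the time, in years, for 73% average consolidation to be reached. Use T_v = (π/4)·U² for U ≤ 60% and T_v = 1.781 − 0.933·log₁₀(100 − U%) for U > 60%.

Drainage path length: H_d = H/2 = 3.8 m (double drainage).
U > 60%: T_v = 1.781 − 0.933·log₁₀(100 − 73) = 0.44554.
t = T_v·H_d²/c_v = 0.44554×3.8²/2.7 = 2.383 years.

t ≈ 2.38 years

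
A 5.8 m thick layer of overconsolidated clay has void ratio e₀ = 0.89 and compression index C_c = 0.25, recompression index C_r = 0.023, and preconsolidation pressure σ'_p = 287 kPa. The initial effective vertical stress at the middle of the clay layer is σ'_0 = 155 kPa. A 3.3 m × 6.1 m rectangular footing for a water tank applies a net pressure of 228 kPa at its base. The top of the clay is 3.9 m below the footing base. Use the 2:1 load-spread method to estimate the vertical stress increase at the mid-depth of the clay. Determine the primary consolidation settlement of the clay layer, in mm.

Mid-depth of clay below the footing base: z = 3.9 + 5.8/2 = 6.8 m.
Stress increase at mid-clay by the 2:1 spreading method:
Δσ = qBL/((B+z)(L+z)) = 228×3.3×6.1/((3.3+6.8)(6.1+6.8)) = 35.226 kPa
Final effective stress: σ'_f = 155 + 35.226 = 190.23 kPa.
σ'_f = 190.23 ≤ σ'_p = 287 kPa, so the clay remains overconsolidated and only the recompression index applies:
S_c = C_r·H/(1+e₀)·log₁₀(σ'_f/σ'_0) = 0.023×5.8/1.89×log₁₀(190.23/155)
    = 0.070582 × 0.088947 = 0.006278 m

S_c ≈ 6.28 mm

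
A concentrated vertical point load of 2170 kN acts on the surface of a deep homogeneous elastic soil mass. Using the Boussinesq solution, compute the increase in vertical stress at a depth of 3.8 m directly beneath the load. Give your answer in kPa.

Boussinesq vertical stress below a point load on an elastic half-space:
Δσ_z = 3P/(2πz²) · [1 + (r/z)²]^(−5/2)
r/z = 0/3.8 = 0; [1+(r/z)²]^(−5/2) = 1.
Δσ_z = 3×2170/(2π×3.8²) × 1 = 71.752 × 1 = 71.75 kPa

Δσ_z ≈ 71.8 kPa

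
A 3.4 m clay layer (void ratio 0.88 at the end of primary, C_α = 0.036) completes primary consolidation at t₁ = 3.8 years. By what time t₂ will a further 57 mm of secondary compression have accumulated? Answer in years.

S_s = C_α·H/(1+e_p)·log₁₀(t₂/t₁) ⇒ log₁₀(t₂/t₁) = S_s·(1+e_p)/(C_α·H).
log₁₀(t₂/t₁) = 0.057 × (1+0.88) / (0.036×3.4) = 0.8755
t₂ = t₁ × 10^0.8755 = 3.8 × 7.507 = 28.53 years

t₂ ≈ 28.5 years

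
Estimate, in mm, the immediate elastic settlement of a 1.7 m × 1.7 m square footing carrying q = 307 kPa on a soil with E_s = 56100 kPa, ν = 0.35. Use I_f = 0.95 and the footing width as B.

S_e ≈ 7.76 mm

Immediate (elastic) settlement: S_e = q·B·(1−ν²)/E_s · I_f.
S_e = 307 × 1.7 × (1 − 0.35²) / 56100 × 0.95
    = 307 × 1.7 × 0.8775 / 56100 × 0.95
    = 0.007755 m = 7.755 mm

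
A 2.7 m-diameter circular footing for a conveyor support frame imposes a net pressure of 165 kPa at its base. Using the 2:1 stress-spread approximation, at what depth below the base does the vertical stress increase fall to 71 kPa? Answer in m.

z ≈ 1.42 m

2:1 spreading — at depth z the loaded area has grown by z in each plan dimension:
qD²/(D+z)² = Δσ_z ⇒ z = D(√(q/Δσ_z) − 1) = 2.7×(√(165/71) − 1) = 1.416 m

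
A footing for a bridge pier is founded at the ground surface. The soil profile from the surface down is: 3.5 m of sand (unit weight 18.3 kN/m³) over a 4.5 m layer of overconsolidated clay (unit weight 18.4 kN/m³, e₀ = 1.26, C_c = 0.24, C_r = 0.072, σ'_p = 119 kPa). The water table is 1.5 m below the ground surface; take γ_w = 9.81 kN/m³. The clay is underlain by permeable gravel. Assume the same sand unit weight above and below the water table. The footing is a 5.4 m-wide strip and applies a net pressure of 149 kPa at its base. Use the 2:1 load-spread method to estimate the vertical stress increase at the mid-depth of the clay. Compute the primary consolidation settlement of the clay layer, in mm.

Mid-depth of clay below the ground surface: z = 3.5 + 4.5/2 = 5.75 m.
Total vertical stress at mid-clay: σ_v = 18.3×3.5 + 18.4×2.25 = 105.45 kPa.
Pore pressure: u = 9.81×(5.75 − 1.5) = 41.693 kPa.
Initial effective stress: σ'_0 = σ_v − u = 105.45 − 41.693 = 63.757 kPa.
Stress increase at mid-clay by the 2:1 spreading method:
Δσ = qB/(B+z) = 149×5.4/(5.4+5.75) = 72.161 kPa
Final effective stress: σ'_f = 63.757 + 72.161 = 135.92 kPa.
σ'_f = 135.92 > σ'_p = 119 kPa, so the stress path crosses the preconsolidation pressure — recompression up to σ'_p, then virgin compression beyond:
S_c = H/(1+e₀)·[C_r·log₁₀(σ'_p/σ'_0) + C_c·log₁₀(σ'_f/σ'_p)]
    = 4.5/2.26 × [0.072×log₁₀(119/63.757) + 0.24×log₁₀(135.92/119)]
    = 1.9912 × [0.019513 + 0.013857] = 0.06645 m

S_c ≈ 66.4 mm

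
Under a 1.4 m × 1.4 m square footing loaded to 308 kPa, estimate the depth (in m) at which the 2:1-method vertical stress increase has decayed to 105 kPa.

2:1 spreading — at depth z the loaded area has grown by z in each plan dimension:
qB²/(B+z)² = Δσ_z ⇒ z = B(√(q/Δσ_z) − 1) = 1.4×(√(308/105) − 1) = 0.9978 m

z ≈ 0.998 m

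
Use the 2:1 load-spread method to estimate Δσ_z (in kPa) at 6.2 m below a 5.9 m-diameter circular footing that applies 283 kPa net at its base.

By the 2:1 method the load spreads at 1 horizontal : 2 vertical, so at depth z the loaded area has grown by z in each plan dimension:
Δσ ≈ qD²/(D+z)² = 283×5.9²/(5.9+6.2)² = 67.285 kPa

Δσ_z ≈ 67.3 kPa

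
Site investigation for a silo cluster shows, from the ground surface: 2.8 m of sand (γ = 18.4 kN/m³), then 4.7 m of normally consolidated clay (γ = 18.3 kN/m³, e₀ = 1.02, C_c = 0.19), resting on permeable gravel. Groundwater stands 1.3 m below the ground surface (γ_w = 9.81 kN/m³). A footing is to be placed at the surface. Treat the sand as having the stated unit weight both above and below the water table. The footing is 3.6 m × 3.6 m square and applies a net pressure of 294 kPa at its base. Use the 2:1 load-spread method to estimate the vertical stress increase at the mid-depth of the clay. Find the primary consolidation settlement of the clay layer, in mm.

Mid-depth of clay below the ground surface: z = 2.8 + 4.7/2 = 5.15 m.
Total vertical stress at mid-clay: σ_v = 18.4×2.8 + 18.3×2.35 = 94.525 kPa.
Pore pressure: u = 9.81×(5.15 − 1.3) = 37.769 kPa.
Initial effective stress: σ'_0 = σ_v − u = 94.525 − 37.769 = 56.756 kPa.
Stress increase at mid-clay by the 2:1 spreading method:
Δσ = qBL/((B+z)(L+z)) = 294×3.6×3.6/((3.6+5.15)(3.6+5.15)) = 49.766 kPa
Final effective stress: σ'_f = σ'_0 + Δσ = 56.756 + 49.766 = 106.52 kPa.
Normally consolidated clay, so the full stress increment lies on the virgin compression line:
S_c = C_c·H/(1+e₀)·log₁₀(σ'_f/σ'_0) = 0.19×4.7/(1+1.02)×log₁₀(106.52/56.756)
    = 0.44208 × 0.27342 = 0.1209 m

S_c ≈ 121 mm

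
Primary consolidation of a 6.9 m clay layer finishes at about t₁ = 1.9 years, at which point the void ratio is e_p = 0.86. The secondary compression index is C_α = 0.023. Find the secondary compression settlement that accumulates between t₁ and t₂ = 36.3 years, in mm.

Secondary compression: S_s = C_α·H/(1+e_p)·log₁₀(t₂/t₁)
S_s = 0.023×6.9/(1+0.86)×log₁₀(36.3/1.9)
    = 0.08532 × 1.281 = 0.1093 m

S_s ≈ 109 mm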